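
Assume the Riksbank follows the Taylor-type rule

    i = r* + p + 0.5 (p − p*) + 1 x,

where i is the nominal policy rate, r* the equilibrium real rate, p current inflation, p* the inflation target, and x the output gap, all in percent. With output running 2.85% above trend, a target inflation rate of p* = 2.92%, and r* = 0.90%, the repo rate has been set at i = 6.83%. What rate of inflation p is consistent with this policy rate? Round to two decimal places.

3.03%

Output 2.85% above potential → x = 2.85.
Collecting p: i = r* + (1 + 0.5) p − 0.5 p* + 1 x
1.5 p = 6.83 − 0.90 + 0.5 × 2.92 − 1 × 2.85 = 4.54
p = 4.54 / 1.5 = 3.03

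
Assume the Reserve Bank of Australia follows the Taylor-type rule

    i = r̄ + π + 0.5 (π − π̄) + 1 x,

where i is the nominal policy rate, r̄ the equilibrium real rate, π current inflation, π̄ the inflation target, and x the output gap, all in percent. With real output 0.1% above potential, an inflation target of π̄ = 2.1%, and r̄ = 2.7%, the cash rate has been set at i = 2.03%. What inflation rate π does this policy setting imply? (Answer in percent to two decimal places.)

Output 0.1% above potential → x = 0.1.
Collecting π: i = r̄ + (1 + 0.5) π − 0.5 π̄ + 1 x
1.5 π = 2.03 − 2.7 + 0.5 × 2.1 − 1 × 0.1 = 0.28
π = 0.28 / 1.5 = 0.19

0.19%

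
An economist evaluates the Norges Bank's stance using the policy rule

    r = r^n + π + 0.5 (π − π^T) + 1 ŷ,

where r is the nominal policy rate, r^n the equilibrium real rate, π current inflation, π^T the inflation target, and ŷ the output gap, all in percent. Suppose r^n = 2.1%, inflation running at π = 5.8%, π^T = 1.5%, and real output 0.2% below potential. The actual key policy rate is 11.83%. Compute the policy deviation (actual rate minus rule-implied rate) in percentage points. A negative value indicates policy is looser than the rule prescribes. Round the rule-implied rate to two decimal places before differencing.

Output 0.2% below potential → ŷ = -0.2.
r = 2.1 + 5.8 + 0.5 × (5.8 − 1.5) + 1 × (-0.2)
   = 2.1 + 5.8 + 2.15 − 0.2 = 9.85
Deviation = 11.83 − 9.85 = 1.98 pp.

1.98 pp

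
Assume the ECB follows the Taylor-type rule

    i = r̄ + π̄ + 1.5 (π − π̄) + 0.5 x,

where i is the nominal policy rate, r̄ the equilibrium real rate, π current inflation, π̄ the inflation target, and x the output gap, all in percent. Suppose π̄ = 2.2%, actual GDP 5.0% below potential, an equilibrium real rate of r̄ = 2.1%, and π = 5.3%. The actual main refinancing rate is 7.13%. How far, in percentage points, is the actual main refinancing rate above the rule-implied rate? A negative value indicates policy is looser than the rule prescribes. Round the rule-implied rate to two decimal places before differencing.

0.68 pp

Output 5.0% below potential → x = -5.0.
i = 2.1 + 2.2 + 1.5 × (5.3 − 2.2) + 0.5 × (-5.0)
   = 2.1 + 2.2 + 4.65 − 2.5 = 6.45
Deviation = 7.13 − 6.45 = 0.68 pp.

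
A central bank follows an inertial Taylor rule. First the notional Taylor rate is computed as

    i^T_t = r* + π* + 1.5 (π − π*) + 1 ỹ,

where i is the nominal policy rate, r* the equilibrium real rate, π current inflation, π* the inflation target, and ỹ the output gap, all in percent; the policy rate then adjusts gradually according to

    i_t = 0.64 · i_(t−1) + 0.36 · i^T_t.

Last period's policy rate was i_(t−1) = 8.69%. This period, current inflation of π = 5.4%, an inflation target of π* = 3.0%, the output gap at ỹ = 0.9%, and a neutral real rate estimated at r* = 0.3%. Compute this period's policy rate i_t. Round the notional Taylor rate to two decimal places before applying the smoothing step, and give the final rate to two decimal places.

8.37%

i^T_t = 0.3 + 3.0 + 1.5 × (5.4 − 3.0) + 1 × 0.9
   = 0.3 + 3 + 3.6 + 0.9 = 7.80
i_t = 0.64 × 8.69 + 0.36 × 7.80 = 5.5616 + 2.808 = 8.37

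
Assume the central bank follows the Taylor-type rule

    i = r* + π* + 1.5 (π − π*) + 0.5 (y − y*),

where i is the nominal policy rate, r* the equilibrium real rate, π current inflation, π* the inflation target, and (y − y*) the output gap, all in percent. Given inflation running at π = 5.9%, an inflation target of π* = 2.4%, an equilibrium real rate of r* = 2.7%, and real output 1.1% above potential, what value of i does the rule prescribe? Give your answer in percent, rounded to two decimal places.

10.90%

Output 1.1% above potential → (y − y*) = 1.1.
i = 2.7 + 2.4 + 1.5 × (5.9 − 2.4) + 0.5 × 1.1
   = 2.7 + 2.4 + 5.25 + 0.55 = 10.90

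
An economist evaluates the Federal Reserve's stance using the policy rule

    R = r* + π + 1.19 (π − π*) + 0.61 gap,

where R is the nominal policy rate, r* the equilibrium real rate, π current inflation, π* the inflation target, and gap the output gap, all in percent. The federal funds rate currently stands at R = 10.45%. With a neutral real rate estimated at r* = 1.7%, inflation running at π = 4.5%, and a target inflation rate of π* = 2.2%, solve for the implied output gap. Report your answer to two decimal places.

0.61 gap = 10.45 − 1.7 − 4.5 − 1.19 × (4.5 − 2.2) = 1.513
gap = 1.513 / 0.61 = 2.48

2.48%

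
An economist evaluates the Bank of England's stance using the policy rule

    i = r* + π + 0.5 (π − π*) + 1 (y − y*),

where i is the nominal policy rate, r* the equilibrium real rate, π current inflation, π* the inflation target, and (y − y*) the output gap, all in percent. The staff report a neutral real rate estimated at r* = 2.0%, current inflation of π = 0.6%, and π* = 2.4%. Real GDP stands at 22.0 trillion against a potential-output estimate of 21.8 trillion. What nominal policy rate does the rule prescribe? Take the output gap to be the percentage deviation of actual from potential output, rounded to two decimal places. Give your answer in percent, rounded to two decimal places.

Output gap = 100 × (22.0 − 21.8) / 21.8 = 0.92%.
i = 2.00 + 0.60 + 0.5 × (0.60 − 2.40) + 1 × 0.92
   = 2.00 + 0.6 − 0.9 + 0.92 = 2.62

2.62%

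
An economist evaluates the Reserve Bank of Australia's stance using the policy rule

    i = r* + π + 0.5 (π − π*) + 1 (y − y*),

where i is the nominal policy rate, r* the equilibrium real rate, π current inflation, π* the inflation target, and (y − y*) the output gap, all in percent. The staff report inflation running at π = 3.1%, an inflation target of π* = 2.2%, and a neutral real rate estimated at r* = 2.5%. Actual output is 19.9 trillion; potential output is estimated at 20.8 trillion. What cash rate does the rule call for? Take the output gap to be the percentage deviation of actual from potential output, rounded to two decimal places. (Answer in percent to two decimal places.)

1.72%

Output gap = 100 × (19.9 − 20.8) / 20.8 = -4.33%.
i = 2.50 + 3.10 + 0.5 × (3.10 − 2.20) + 1 × (-4.33)
   = 2.50 + 3.1 + 0.45 − 4.33 = 1.72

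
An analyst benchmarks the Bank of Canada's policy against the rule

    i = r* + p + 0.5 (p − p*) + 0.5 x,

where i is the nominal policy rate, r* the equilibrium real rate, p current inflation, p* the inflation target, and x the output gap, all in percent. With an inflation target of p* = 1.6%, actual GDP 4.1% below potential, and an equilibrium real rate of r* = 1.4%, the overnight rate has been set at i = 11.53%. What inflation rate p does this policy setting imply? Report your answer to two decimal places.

8.65%

Output 4.1% below potential → x = -4.1.
Collecting p: i = r* + (1 + 0.5) p − 0.5 p* + 0.5 x
1.5 p = 11.53 − 1.4 + 0.5 × 1.6 − 0.5 × (-4.1) = 12.98
p = 12.98 / 1.5 = 8.65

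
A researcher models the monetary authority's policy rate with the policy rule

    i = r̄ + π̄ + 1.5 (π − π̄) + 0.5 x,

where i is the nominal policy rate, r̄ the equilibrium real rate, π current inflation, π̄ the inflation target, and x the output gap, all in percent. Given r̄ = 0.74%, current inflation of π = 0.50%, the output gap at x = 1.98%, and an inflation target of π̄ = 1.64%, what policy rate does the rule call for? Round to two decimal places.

1.66%

i = 0.74 + 1.64 + 1.5 × (0.50 − 1.64) + 0.5 × 1.98
   = 0.74 + 1.64 − 1.71 + 0.99 = 1.66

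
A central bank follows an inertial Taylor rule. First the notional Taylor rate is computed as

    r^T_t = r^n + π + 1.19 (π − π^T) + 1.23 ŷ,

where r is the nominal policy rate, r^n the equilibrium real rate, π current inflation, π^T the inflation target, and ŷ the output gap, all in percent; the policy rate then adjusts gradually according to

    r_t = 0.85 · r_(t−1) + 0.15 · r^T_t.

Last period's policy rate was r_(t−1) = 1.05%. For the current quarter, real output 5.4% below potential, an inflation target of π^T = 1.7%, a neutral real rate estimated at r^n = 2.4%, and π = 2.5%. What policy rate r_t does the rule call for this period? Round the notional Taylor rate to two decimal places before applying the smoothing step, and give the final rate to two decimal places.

Output 5.4% below potential → ŷ = -5.4.
r^T_t = 2.4 + 2.5 + 1.19 × (2.5 − 1.7) + 1.23 × (-5.4)
   = 2.4 + 2.5 + 0.952 − 6.642 = -0.79
r_t = 0.85 × 1.05 + 0.15 × (-0.79) = 0.8925 − 0.1185 = 0.77

0.77%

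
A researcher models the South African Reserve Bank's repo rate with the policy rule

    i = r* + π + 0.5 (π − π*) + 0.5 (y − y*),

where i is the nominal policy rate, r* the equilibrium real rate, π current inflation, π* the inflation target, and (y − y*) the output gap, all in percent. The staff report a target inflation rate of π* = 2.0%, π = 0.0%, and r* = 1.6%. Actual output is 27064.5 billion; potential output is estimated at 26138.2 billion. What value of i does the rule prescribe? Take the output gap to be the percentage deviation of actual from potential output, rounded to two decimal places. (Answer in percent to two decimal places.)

2.37%

Output gap = 100 × (27064.5 − 26138.2) / 26138.2 = 3.54%.
i = 1.60 + 0.00 + 0.5 × (0.00 − 2.00) + 0.5 × 3.54
   = 1.60 + 0 − 1 + 1.77 = 2.37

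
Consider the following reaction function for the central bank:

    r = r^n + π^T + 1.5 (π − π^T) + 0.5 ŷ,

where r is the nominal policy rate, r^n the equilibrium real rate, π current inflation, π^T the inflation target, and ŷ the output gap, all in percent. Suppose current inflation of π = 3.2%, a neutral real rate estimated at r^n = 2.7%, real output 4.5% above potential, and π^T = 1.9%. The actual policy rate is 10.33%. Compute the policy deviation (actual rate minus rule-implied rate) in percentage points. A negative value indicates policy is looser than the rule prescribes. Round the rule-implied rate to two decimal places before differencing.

1.53 pp

Output 4.5% above potential → ŷ = 4.5.
r = 2.7 + 1.9 + 1.5 × (3.2 − 1.9) + 0.5 × 4.5
   = 2.7 + 1.9 + 1.95 + 2.25 = 8.80
Deviation = 10.33 − 8.80 = 1.53 pp.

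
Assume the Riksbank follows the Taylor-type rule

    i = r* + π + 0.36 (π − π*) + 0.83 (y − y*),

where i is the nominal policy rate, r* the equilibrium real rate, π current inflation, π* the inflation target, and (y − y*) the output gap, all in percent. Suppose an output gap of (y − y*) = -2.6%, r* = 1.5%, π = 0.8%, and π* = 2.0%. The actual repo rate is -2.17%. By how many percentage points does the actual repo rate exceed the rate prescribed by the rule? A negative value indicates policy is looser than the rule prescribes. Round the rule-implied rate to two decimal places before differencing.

-1.88 pp

i = 1.5 + 0.8 + 0.36 × (0.8 − 2.0) + 0.83 × (-2.6)
   = 1.5 + 0.8 − 0.432 − 2.158 = -0.29
Deviation = -2.17 − (-0.29) = -1.88 pp.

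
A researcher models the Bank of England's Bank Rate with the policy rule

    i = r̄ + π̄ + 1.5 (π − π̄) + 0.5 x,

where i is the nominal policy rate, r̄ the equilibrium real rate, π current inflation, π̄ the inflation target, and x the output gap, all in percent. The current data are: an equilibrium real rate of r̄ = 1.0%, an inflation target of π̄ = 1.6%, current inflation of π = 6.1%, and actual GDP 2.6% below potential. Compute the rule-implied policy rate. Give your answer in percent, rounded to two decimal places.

Output 2.6% below potential → x = -2.6.
i = 1.0 + 1.6 + 1.5 × (6.1 − 1.6) + 0.5 × (-2.6)
   = 1.0 + 1.6 + 6.75 − 1.3 = 8.05

8.05%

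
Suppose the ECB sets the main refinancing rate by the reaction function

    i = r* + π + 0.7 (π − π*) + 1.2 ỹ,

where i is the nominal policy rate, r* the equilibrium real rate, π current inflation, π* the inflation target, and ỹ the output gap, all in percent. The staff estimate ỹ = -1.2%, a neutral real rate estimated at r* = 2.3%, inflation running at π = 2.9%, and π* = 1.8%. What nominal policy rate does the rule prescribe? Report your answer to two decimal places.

4.53%

i = 2.3 + 2.9 + 0.7 × (2.9 − 1.8) + 1.2 × (-1.2)
   = 2.3 + 2.9 + 0.77 − 1.44 = 4.53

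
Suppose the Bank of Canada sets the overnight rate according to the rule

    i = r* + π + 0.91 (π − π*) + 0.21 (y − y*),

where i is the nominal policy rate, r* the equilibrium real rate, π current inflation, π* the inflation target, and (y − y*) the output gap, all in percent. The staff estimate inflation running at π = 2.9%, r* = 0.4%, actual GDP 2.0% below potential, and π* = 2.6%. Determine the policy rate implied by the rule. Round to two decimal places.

3.15%

Output 2.0% below potential → (y − y*) = -2.0.
i = 0.4 + 2.9 + 0.91 × (2.9 − 2.6) + 0.21 × (-2.0)
   = 0.4 + 2.9 + 0.273 − 0.42 = 3.15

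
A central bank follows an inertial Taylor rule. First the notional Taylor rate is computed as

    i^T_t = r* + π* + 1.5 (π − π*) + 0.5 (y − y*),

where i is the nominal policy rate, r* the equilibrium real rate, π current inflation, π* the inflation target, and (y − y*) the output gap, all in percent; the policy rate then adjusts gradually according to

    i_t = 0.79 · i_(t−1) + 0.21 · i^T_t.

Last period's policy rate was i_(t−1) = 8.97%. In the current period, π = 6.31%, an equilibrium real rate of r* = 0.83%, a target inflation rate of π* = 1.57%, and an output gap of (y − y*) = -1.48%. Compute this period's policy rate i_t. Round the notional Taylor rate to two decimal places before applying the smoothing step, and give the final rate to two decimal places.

8.93%

i^T_t = 0.83 + 1.57 + 1.5 × (6.31 − 1.57) + 0.5 × (-1.48)
   = 0.83 + 1.57 + 7.11 − 0.74 = 8.77
i_t = 0.79 × 8.97 + 0.21 × 8.77 = 7.0863 + 1.8417 = 8.93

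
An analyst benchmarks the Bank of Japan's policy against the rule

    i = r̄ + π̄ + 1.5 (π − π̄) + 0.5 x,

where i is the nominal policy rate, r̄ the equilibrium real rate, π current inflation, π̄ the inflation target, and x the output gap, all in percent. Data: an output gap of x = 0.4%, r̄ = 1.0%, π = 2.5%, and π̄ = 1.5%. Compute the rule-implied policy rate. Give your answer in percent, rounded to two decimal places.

i = 1.0 + 1.5 + 1.5 × (2.5 − 1.5) + 0.5 × 0.4
   = 1.0 + 1.5 + 1.5 + 0.2 = 4.20

4.20%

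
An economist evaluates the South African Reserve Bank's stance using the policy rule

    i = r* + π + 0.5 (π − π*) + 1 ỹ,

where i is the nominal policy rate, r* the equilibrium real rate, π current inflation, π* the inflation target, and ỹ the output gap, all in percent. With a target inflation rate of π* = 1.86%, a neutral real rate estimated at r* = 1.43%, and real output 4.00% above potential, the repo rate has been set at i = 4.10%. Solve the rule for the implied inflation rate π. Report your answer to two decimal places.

-0.27%

Output 4.00% above potential → ỹ = 4.00.
Collecting π: i = r* + (1 + 0.5) π − 0.5 π* + 1 ỹ
1.5 π = 4.10 − 1.43 + 0.5 × 1.86 − 1 × 4.00 = -0.4
π = -0.4 / 1.5 = -0.27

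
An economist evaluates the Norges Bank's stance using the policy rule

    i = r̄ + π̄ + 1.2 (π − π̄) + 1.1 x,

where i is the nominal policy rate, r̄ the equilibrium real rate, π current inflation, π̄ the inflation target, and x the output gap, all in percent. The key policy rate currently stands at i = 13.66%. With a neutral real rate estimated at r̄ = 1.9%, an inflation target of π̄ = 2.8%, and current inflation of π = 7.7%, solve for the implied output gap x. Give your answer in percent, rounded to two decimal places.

1.1 x = 13.66 − 1.9 − 2.8 − 1.2 × (7.7 − 2.8) = 3.08
x = 3.08 / 1.1 = 2.80

2.80%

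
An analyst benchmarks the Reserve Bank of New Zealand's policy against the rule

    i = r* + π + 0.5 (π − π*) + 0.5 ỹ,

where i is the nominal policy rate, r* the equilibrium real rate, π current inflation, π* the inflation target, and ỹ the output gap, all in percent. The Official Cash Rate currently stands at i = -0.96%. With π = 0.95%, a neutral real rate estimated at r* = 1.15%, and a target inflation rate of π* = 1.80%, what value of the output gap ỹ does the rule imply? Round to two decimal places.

-5.27%

0.5 ỹ = -0.96 − 1.15 − 0.95 − 0.5 × (0.95 − 1.80) = -2.635
ỹ = -2.635 / 0.5 = -5.27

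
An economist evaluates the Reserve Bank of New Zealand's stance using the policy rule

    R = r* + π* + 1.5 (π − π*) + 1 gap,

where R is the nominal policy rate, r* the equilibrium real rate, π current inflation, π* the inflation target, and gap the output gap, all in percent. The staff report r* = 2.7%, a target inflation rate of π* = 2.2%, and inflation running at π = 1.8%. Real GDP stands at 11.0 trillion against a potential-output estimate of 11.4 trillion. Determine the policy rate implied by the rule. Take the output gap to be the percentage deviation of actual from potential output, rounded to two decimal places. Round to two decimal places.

0.79%

Output gap = 100 × (11.0 − 11.4) / 11.4 = -3.51%.
R = 2.70 + 2.20 + 1.5 × (1.80 − 2.20) + 1 × (-3.51)
   = 2.70 + 2.2 − 0.6 − 3.51 = 0.79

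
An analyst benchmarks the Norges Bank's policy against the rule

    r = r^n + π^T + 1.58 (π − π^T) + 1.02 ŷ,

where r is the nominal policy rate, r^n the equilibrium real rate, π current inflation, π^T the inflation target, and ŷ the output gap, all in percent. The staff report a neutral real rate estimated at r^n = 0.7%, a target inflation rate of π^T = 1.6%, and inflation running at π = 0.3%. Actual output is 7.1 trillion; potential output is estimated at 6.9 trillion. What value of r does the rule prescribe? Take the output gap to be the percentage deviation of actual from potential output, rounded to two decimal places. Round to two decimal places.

Output gap = 100 × (7.1 − 6.9) / 6.9 = 2.90%.
r = 0.70 + 1.60 + 1.58 × (0.30 − 1.60) + 1.02 × 2.90
   = 0.70 + 1.6 − 2.054 + 2.958 = 3.20

3.20%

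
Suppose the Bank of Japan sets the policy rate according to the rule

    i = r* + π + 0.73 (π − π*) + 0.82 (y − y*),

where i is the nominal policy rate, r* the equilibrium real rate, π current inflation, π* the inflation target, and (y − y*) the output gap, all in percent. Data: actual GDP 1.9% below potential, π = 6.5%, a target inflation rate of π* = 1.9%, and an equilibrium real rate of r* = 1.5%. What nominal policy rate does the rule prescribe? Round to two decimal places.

9.80%

Output 1.9% below potential → (y − y*) = -1.9.
i = 1.5 + 6.5 + 0.73 × (6.5 − 1.9) + 0.82 × (-1.9)
   = 1.5 + 6.5 + 3.358 − 1.558 = 9.80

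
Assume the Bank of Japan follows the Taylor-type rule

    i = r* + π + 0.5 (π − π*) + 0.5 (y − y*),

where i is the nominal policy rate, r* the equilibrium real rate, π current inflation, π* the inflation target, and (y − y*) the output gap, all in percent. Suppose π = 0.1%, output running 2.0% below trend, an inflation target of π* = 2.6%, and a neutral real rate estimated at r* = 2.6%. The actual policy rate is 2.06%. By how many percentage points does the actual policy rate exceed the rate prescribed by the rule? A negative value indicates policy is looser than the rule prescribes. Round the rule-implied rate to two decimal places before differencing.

Output 2.0% below potential → (y − y*) = -2.0.
i = 2.6 + 0.1 + 0.5 × (0.1 − 2.6) + 0.5 × (-2.0)
   = 2.6 + 0.1 − 1.25 − 1 = 0.45
Deviation = 2.06 − 0.45 = 1.61 pp.

1.61 pp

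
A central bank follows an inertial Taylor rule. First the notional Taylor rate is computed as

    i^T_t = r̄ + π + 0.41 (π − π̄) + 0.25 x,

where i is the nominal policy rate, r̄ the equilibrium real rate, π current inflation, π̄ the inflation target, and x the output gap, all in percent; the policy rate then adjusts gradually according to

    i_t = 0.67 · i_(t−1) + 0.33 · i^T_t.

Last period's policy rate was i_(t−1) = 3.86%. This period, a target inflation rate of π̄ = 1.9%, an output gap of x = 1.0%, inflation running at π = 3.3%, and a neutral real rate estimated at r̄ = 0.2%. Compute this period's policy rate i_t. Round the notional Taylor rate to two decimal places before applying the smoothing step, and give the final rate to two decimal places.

i^T_t = 0.2 + 3.3 + 0.41 × (3.3 − 1.9) + 0.25 × 1.0
   = 0.2 + 3.3 + 0.574 + 0.25 = 4.32
i_t = 0.67 × 3.86 + 0.33 × 4.32 = 2.5862 + 1.4256 = 4.01

4.01%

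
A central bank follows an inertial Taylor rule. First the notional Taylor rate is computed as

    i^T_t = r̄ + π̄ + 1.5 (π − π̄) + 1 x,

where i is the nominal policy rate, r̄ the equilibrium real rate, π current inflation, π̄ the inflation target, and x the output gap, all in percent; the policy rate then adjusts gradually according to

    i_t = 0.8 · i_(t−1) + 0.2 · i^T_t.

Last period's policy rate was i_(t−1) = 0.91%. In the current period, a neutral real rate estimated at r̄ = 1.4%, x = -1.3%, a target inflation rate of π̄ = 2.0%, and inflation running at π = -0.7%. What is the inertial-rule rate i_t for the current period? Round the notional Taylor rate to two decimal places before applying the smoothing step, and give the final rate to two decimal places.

i^T_t = 1.4 + 2.0 + 1.5 × (-0.7 − 2.0) + 1 × (-1.3)
   = 1.4 + 2 − 4.05 − 1.3 = -1.95
i_t = 0.8 × 0.91 + 0.2 × (-1.95) = 0.728 − 0.39 = 0.34

0.34%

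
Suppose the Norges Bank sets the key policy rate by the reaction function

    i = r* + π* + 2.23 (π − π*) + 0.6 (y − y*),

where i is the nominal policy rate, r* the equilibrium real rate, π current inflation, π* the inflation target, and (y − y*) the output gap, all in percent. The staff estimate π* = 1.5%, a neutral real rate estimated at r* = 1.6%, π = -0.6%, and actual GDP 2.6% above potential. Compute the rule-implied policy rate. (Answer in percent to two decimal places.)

Output 2.6% above potential → (y − y*) = 2.6.
i = 1.6 + 1.5 + 2.23 × (-0.6 − 1.5) + 0.6 × 2.6
   = 1.6 + 1.5 − 4.683 + 1.56 = -0.02

-0.02%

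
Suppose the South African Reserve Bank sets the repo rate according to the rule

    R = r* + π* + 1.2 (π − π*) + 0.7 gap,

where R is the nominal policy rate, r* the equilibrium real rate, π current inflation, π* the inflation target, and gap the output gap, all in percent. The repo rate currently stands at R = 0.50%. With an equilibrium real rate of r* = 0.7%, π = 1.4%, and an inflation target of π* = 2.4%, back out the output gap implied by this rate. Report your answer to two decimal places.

0.7 gap = 0.50 − 0.7 − 2.4 − 1.2 × (1.4 − 2.4) = -1.4
gap = -1.4 / 0.7 = -2.00

-2.00%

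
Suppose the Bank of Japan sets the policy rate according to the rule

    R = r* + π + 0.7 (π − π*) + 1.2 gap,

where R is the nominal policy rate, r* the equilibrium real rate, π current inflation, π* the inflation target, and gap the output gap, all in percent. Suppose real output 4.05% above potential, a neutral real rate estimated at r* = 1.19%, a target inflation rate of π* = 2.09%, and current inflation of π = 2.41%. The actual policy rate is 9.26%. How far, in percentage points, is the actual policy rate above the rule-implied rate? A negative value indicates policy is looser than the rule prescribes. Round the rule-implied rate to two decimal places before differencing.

Output 4.05% above potential → gap = 4.05.
R = 1.19 + 2.41 + 0.7 × (2.41 − 2.09) + 1.2 × 4.05
   = 1.19 + 2.41 + 0.224 + 4.86 = 8.68
Deviation = 9.26 − 8.68 = 0.58 pp.

0.58 pp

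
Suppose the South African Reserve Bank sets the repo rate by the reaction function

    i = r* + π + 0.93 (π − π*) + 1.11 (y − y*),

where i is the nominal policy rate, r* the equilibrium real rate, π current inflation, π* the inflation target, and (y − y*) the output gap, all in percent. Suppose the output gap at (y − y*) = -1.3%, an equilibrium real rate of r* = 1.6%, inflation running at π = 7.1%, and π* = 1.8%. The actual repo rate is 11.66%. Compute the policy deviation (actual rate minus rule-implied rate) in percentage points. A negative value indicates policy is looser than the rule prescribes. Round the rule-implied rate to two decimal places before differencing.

i = 1.6 + 7.1 + 0.93 × (7.1 − 1.8) + 1.11 × (-1.3)
   = 1.6 + 7.1 + 4.929 − 1.443 = 12.19
Deviation = 11.66 − 12.19 = -0.53 pp.

-0.53 pp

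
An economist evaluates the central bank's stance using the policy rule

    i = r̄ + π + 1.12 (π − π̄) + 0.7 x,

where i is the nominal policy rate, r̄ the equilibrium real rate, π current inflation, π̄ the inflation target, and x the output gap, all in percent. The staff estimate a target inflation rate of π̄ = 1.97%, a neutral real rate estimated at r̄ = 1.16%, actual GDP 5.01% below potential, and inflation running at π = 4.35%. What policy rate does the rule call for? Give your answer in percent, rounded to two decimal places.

4.67%

Output 5.01% below potential → x = -5.01.
i = 1.16 + 4.35 + 1.12 × (4.35 − 1.97) + 0.7 × (-5.01)
   = 1.16 + 4.35 + 2.6656 − 3.507 = 4.67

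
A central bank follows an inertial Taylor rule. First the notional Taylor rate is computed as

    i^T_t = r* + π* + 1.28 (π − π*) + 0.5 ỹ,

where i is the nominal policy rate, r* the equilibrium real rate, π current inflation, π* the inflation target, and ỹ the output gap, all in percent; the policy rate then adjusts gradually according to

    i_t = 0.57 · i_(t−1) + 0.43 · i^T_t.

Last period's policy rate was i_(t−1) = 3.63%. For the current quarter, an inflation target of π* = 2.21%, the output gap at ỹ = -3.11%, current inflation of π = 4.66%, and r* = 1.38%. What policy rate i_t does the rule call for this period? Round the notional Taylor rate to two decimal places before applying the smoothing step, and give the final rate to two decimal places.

4.29%

i^T_t = 1.38 + 2.21 + 1.28 × (4.66 − 2.21) + 0.5 × (-3.11)
   = 1.38 + 2.21 + 3.136 − 1.555 = 5.17
i_t = 0.57 × 3.63 + 0.43 × 5.17 = 2.0691 + 2.2231 = 4.29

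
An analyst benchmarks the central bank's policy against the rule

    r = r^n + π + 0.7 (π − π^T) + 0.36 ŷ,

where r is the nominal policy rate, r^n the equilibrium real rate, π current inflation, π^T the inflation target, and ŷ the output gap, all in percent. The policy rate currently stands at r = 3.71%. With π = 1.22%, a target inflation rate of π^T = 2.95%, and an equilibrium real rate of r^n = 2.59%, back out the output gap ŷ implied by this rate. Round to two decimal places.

3.09%

0.36 ŷ = 3.71 − 2.59 − 1.22 − 0.7 × (1.22 − 2.95) = 1.111
ŷ = 1.111 / 0.36 = 3.09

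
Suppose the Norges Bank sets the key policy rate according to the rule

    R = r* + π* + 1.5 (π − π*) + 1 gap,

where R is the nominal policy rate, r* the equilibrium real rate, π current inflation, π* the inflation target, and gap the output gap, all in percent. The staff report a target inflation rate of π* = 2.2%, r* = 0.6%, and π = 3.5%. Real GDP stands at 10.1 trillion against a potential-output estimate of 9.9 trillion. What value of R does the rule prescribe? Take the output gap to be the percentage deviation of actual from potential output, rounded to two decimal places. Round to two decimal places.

Output gap = 100 × (10.1 − 9.9) / 9.9 = 2.02%.
R = 0.60 + 2.20 + 1.5 × (3.50 − 2.20) + 1 × 2.02
   = 0.60 + 2.2 + 1.95 + 2.02 = 6.77

6.77%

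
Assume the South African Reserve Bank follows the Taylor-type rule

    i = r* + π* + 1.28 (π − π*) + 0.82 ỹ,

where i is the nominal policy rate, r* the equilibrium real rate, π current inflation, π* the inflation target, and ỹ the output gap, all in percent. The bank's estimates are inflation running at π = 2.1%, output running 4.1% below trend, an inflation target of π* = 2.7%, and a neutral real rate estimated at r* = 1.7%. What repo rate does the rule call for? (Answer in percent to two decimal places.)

0.27%

Output 4.1% below potential → ỹ = -4.1.
i = 1.7 + 2.7 + 1.28 × (2.1 − 2.7) + 0.82 × (-4.1)
   = 1.7 + 2.7 − 0.768 − 3.362 = 0.27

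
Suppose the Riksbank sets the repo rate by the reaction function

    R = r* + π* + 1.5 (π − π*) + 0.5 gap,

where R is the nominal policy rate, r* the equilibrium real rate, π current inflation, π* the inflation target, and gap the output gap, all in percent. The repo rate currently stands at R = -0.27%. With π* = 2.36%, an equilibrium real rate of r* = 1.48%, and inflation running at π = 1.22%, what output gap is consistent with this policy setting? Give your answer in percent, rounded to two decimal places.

-4.80%

0.5 gap = -0.27 − 1.48 − 2.36 − 1.5 × (1.22 − 2.36) = -2.4
gap = -2.4 / 0.5 = -4.80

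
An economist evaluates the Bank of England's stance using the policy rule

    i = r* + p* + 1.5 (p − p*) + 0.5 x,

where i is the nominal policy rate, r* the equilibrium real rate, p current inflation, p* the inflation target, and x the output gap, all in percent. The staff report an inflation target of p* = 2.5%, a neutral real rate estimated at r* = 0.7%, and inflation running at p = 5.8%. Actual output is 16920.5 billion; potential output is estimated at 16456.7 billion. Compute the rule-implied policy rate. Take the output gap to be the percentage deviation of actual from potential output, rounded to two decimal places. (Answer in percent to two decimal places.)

9.56%

Output gap = 100 × (16920.5 − 16456.7) / 16456.7 = 2.82%.
i = 0.70 + 2.50 + 1.5 × (5.80 − 2.50) + 0.5 × 2.82
   = 0.70 + 2.5 + 4.95 + 1.41 = 9.56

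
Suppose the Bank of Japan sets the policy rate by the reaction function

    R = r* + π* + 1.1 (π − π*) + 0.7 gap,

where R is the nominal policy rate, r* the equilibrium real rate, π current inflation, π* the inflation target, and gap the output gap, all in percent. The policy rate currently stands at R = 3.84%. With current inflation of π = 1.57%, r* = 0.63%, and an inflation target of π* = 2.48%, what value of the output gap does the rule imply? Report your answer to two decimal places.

2.47%

0.7 gap = 3.84 − 0.63 − 2.48 − 1.1 × (1.57 − 2.48) = 1.731
gap = 1.731 / 0.7 = 2.47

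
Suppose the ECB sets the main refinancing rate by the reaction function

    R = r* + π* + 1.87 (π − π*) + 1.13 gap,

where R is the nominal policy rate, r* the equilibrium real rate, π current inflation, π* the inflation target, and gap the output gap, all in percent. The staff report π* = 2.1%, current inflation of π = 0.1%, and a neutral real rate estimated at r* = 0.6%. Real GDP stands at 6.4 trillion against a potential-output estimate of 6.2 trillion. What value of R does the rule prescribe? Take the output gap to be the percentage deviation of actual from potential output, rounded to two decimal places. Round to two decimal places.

Output gap = 100 × (6.4 − 6.2) / 6.2 = 3.23%.
R = 0.60 + 2.10 + 1.87 × (0.10 − 2.10) + 1.13 × 3.23
   = 0.60 + 2.1 − 3.74 + 3.6499 = 2.61

2.61%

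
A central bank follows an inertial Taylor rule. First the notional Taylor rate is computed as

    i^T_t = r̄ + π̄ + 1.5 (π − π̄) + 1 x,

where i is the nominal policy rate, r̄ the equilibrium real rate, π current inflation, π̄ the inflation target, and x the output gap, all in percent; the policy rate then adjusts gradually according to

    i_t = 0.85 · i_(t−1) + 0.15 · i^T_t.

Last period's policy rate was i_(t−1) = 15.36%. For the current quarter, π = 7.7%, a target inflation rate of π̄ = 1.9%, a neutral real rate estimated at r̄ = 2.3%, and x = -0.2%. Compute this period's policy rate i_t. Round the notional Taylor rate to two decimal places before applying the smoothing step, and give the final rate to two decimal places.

14.96%

i^T_t = 2.3 + 1.9 + 1.5 × (7.7 − 1.9) + 1 × (-0.2)
   = 2.3 + 1.9 + 8.7 − 0.2 = 12.70
i_t = 0.85 × 15.36 + 0.15 × 12.70 = 13.056 + 1.905 = 14.96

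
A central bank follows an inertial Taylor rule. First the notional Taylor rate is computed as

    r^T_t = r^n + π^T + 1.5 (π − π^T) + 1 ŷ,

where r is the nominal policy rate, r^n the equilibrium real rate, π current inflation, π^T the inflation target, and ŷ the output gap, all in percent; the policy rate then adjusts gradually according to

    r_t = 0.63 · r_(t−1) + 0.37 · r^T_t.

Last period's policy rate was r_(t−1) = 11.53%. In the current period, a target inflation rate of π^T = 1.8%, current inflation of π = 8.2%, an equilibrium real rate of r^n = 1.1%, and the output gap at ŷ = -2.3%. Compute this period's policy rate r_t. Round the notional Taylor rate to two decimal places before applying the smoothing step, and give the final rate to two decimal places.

r^T_t = 1.1 + 1.8 + 1.5 × (8.2 − 1.8) + 1 × (-2.3)
   = 1.1 + 1.8 + 9.6 − 2.3 = 10.20
r_t = 0.63 × 11.53 + 0.37 × 10.20 = 7.2639 + 3.774 = 11.04

11.04%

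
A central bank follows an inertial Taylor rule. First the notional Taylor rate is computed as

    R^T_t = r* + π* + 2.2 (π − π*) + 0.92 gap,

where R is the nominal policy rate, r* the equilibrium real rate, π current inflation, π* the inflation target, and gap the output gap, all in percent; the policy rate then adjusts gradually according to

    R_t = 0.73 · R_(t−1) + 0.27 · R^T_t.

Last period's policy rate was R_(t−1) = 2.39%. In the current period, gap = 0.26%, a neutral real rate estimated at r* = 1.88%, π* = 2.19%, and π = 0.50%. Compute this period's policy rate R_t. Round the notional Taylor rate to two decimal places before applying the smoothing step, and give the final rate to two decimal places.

R^T_t = 1.88 + 2.19 + 2.2 × (0.50 − 2.19) + 0.92 × 0.26
   = 1.88 + 2.19 − 3.718 + 0.2392 = 0.59
R_t = 0.73 × 2.39 + 0.27 × 0.59 = 1.7447 + 0.1593 = 1.90

1.90%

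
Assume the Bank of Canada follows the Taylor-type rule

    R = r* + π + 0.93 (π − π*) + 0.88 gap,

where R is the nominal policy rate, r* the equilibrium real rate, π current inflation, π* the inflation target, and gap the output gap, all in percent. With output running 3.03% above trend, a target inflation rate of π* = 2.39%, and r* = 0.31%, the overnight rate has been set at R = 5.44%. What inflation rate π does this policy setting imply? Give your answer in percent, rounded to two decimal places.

Output 3.03% above potential → gap = 3.03.
Collecting π: R = r* + (1 + 0.93) π − 0.93 π* + 0.88 gap
1.93 π = 5.44 − 0.31 + 0.93 × 2.39 − 0.88 × 3.03 = 4.6863
π = 4.6863 / 1.93 = 2.43

2.43%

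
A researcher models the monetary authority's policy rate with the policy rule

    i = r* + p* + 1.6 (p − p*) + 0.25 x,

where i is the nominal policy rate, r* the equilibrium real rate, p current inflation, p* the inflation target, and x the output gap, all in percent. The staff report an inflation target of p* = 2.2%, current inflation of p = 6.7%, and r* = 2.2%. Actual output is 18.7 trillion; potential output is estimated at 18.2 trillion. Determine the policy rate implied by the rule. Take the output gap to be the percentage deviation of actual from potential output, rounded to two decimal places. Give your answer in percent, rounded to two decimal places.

12.29%

Output gap = 100 × (18.7 − 18.2) / 18.2 = 2.75%.
i = 2.20 + 2.20 + 1.6 × (6.70 − 2.20) + 0.25 × 2.75
   = 2.20 + 2.2 + 7.2 + 0.6875 = 12.29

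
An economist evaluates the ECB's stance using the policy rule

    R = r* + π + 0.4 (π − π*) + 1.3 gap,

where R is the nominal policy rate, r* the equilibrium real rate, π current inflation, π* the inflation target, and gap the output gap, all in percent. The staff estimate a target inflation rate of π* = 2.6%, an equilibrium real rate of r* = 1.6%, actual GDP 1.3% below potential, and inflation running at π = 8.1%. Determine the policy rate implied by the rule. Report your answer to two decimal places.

Output 1.3% below potential → gap = -1.3.
R = 1.6 + 8.1 + 0.4 × (8.1 − 2.6) + 1.3 × (-1.3)
   = 1.6 + 8.1 + 2.2 − 1.69 = 10.21

10.21%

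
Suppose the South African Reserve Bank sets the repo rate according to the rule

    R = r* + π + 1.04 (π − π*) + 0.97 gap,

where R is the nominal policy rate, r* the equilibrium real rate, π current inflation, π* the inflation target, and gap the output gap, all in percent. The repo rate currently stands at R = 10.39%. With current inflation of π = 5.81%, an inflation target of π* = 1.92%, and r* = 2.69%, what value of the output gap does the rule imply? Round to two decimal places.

0.97 gap = 10.39 − 2.69 − 5.81 − 1.04 × (5.81 − 1.92) = -2.1556
gap = -2.1556 / 0.97 = -2.22

-2.22%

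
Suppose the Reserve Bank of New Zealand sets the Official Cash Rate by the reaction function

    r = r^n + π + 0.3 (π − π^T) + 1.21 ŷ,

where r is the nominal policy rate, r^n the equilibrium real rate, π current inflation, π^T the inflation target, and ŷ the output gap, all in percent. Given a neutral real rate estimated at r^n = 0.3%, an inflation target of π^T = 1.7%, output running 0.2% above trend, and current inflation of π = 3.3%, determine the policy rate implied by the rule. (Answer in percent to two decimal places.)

4.32%

Output 0.2% above potential → ŷ = 0.2.
r = 0.3 + 3.3 + 0.3 × (3.3 − 1.7) + 1.21 × 0.2
   = 0.3 + 3.3 + 0.48 + 0.242 = 4.32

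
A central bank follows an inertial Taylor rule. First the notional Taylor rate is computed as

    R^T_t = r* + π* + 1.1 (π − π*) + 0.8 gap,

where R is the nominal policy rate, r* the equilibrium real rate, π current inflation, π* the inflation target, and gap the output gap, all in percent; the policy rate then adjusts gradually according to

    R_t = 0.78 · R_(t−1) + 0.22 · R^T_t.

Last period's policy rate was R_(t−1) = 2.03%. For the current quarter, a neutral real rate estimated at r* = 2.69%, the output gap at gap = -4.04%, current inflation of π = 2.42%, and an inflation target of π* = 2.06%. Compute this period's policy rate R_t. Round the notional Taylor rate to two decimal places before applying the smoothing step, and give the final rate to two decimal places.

2.00%

R^T_t = 2.69 + 2.06 + 1.1 × (2.42 − 2.06) + 0.8 × (-4.04)
   = 2.69 + 2.06 + 0.396 − 3.232 = 1.91
R_t = 0.78 × 2.03 + 0.22 × 1.91 = 1.5834 + 0.4202 = 2.00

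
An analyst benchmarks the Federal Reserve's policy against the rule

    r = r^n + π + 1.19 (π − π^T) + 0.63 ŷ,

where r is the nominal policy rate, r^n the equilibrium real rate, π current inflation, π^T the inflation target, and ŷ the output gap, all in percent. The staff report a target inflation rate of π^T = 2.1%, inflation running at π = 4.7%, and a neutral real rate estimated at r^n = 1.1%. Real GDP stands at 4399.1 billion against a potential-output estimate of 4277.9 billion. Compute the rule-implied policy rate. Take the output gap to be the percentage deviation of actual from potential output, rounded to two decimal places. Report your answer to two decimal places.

Output gap = 100 × (4399.1 − 4277.9) / 4277.9 = 2.83%.
r = 1.10 + 4.70 + 1.19 × (4.70 − 2.10) + 0.63 × 2.83
   = 1.10 + 4.7 + 3.094 + 1.7829 = 10.68

10.68%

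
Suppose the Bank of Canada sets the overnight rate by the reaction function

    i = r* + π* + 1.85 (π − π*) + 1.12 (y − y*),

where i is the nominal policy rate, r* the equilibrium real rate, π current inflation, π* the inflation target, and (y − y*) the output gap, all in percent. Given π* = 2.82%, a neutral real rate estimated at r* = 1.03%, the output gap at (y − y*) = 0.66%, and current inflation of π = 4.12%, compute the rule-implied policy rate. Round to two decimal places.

i = 1.03 + 2.82 + 1.85 × (4.12 − 2.82) + 1.12 × 0.66
   = 1.03 + 2.82 + 2.405 + 0.7392 = 6.99

6.99%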